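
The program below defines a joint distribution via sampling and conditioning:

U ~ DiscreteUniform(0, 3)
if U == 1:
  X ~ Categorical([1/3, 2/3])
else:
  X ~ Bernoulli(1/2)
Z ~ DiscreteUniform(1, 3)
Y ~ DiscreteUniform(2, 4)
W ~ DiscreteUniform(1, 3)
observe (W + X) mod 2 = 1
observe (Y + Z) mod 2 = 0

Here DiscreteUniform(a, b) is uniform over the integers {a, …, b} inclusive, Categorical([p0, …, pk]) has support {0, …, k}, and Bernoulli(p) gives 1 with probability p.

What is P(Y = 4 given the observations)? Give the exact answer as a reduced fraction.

P(Y = 4 | obs) = 1/4

Enumerate traces; 48 have nonzero weight after conditioning:
  (U=0, X=0, Z=1, Y=3, W=1) weight 1/216
  (U=0, X=0, Z=1, Y=3, W=3) weight 1/216
  (U=0, X=0, Z=2, Y=2, W=1) weight 1/216
  (U=0, X=0, Z=2, Y=2, W=3) weight 1/216
  (U=0, X=0, Z=2, Y=4, W=1) weight 1/216
  (U=0, X=0, Z=2, Y=4, W=3) weight 1/216
  (U=0, X=0, Z=3, Y=3, W=1) weight 1/216
  (U=0, X=0, Z=3, Y=3, W=3) weight 1/216
  … 40 more
Group by Y:
  weight(Y=2) = 35/648
  weight(Y=3) = 35/324
  weight(Y=4) = 35/648
Total weight = 35/648 + 35/324 + 35/648 = 35/162
P(Y=2 | obs) = 35/648 / 35/162 = 1/4
P(Y=3 | obs) = 35/324 / 35/162 = 1/2
P(Y=4 | obs) = 35/648 / 35/162 = 1/4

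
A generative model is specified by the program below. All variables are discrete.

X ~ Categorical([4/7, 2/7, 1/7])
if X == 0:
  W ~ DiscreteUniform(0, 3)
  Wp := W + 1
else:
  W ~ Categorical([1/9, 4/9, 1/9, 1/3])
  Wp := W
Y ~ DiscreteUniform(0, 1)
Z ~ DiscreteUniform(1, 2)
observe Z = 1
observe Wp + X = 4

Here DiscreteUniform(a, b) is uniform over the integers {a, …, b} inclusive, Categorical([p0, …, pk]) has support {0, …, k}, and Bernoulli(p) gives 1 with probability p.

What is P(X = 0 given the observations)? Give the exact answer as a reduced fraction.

P(X = 0 | obs) = 9/16

Enumerate traces; 6 have nonzero weight after conditioning:
  (X=0, W=3, Y=0, Z=1) weight 1/28
  (X=0, W=3, Y=1, Z=1) weight 1/28
  (X=1, W=3, Y=0, Z=1) weight 1/42
  (X=1, W=3, Y=1, Z=1) weight 1/42
  (X=2, W=2, Y=0, Z=1) weight 1/252
  (X=2, W=2, Y=1, Z=1) weight 1/252
Group by X:
  weight(X=0) = 1/14
  weight(X=1) = 1/21
  weight(X=2) = 1/126
Total weight = 1/14 + 1/21 + 1/126 = 8/63
P(X=0 | obs) = 1/14 / 8/63 = 9/16
P(X=1 | obs) = 1/21 / 8/63 = 3/8
P(X=2 | obs) = 1/126 / 8/63 = 1/16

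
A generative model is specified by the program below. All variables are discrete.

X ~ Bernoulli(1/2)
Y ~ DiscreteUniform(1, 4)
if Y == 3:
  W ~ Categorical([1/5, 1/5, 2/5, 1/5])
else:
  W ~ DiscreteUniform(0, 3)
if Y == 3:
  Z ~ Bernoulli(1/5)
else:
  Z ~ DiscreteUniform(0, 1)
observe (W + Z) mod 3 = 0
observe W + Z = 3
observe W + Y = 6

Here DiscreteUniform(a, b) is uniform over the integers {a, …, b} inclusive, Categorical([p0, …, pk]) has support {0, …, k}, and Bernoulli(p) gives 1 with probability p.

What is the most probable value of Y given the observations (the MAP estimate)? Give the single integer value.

argmax_v P(Y = v | obs) = 3

Enumerate traces; 4 have nonzero weight after conditioning:
  (X=0, Y=3, W=3, Z=0) weight 1/50
  (X=0, Y=4, W=2, Z=1) weight 1/64
  (X=1, Y=3, W=3, Z=0) weight 1/50
  (X=1, Y=4, W=2, Z=1) weight 1/64
Group by Y:
  weight(Y=3) = 1/25
  weight(Y=4) = 1/32
Total weight = 1/25 + 1/32 = 57/800
P(Y=3 | obs) = 1/25 / 57/800 = 32/57
P(Y=4 | obs) = 1/32 / 57/800 = 25/57
argmax = 3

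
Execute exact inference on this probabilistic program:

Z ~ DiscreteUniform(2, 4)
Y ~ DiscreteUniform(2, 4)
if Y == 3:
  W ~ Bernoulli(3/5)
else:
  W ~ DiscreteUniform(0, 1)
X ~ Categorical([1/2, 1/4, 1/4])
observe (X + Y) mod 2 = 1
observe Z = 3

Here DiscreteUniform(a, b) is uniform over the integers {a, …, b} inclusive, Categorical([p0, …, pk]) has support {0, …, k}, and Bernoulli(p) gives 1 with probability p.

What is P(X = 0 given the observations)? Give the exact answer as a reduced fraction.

Enumerate traces; 8 have nonzero weight after conditioning:
  (Z=3, Y=2, W=0, X=1) weight 1/72
  (Z=3, Y=2, W=1, X=1) weight 1/72
  (Z=3, Y=3, W=0, X=0) weight 1/45
  (Z=3, Y=3, W=0, X=2) weight 1/90
  (Z=3, Y=3, W=1, X=0) weight 1/30
  (Z=3, Y=3, W=1, X=2) weight 1/60
  (Z=3, Y=4, W=0, X=1) weight 1/72
  (Z=3, Y=4, W=1, X=1) weight 1/72
Group by X:
  weight(X=0) = 1/18
  weight(X=1) = 1/18
  weight(X=2) = 1/36
Total weight = 1/18 + 1/18 + 1/36 = 5/36
P(X=0 | obs) = 1/18 / 5/36 = 2/5
P(X=1 | obs) = 1/18 / 5/36 = 2/5
P(X=2 | obs) = 1/36 / 5/36 = 1/5

P(X = 0 | obs) = 2/5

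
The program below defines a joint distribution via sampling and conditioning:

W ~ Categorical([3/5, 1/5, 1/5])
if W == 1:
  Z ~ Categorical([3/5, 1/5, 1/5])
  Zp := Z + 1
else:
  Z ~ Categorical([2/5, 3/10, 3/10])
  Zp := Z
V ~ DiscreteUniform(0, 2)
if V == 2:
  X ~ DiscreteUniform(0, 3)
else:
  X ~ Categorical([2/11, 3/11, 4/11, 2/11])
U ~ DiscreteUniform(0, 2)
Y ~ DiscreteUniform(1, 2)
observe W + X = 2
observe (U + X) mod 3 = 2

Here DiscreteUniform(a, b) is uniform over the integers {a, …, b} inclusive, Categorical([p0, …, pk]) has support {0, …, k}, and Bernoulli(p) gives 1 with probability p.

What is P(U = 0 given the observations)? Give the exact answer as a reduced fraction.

Enumerate traces; 54 have nonzero weight after conditioning:
  (W=0, Z=0, V=0, X=2, U=0, Y=1) weight 4/825
  (W=0, Z=0, V=0, X=2, U=0, Y=2) weight 4/825
  (W=0, Z=0, V=1, X=2, U=0, Y=1) weight 4/825
  (W=0, Z=0, V=1, X=2, U=0, Y=2) weight 4/825
  (W=0, Z=0, V=2, X=2, U=0, Y=1) weight 1/300
  (W=0, Z=0, V=2, X=2, U=0, Y=2) weight 1/300
  (W=0, Z=1, V=0, X=2, U=0, Y=1) weight 1/275
  (W=0, Z=1, V=0, X=2, U=0, Y=2) weight 1/275
  (W=1, Z=0, V=0, X=1, U=1, Y=1) weight 1/550
  (W=2, Z=0, V=0, X=0, U=2, Y=1) weight 2/2475
  … 44 more
Group by U:
  weight(U=0) = 43/660
  weight(U=1) = 7/396
  weight(U=2) = 3/220
Total weight = 43/660 + 7/396 + 3/220 = 191/1980
P(U=0 | obs) = 43/660 / 191/1980 = 129/191
P(U=1 | obs) = 7/396 / 191/1980 = 35/191
P(U=2 | obs) = 3/220 / 191/1980 = 27/191

P(U = 0 | obs) = 129/191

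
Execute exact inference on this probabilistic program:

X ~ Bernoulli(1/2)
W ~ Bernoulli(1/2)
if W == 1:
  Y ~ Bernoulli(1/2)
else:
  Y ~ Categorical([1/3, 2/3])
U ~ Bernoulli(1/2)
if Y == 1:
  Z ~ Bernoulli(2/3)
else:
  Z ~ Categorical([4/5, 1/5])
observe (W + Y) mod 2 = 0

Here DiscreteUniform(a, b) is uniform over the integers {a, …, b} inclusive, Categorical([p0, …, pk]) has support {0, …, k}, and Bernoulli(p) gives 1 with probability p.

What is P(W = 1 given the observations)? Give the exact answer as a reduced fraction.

P(W = 1 | obs) = 3/5

Enumerate traces; 16 have nonzero weight after conditioning:
  (X=0, W=0, Y=0, U=0, Z=0) weight 1/30
  (X=0, W=0, Y=0, U=0, Z=1) weight 1/120
  (X=0, W=0, Y=0, U=1, Z=0) weight 1/30
  (X=0, W=0, Y=0, U=1, Z=1) weight 1/120
  (X=0, W=1, Y=1, U=0, Z=0) weight 1/48
  (X=0, W=1, Y=1, U=0, Z=1) weight 1/24
  (X=0, W=1, Y=1, U=1, Z=0) weight 1/48
  (X=0, W=1, Y=1, U=1, Z=1) weight 1/24
  … 8 more
Group by W:
  weight(W=0) = 1/6
  weight(W=1) = 1/4
Total weight = 1/6 + 1/4 = 5/12
P(W=0 | obs) = 1/6 / 5/12 = 2/5
P(W=1 | obs) = 1/4 / 5/12 = 3/5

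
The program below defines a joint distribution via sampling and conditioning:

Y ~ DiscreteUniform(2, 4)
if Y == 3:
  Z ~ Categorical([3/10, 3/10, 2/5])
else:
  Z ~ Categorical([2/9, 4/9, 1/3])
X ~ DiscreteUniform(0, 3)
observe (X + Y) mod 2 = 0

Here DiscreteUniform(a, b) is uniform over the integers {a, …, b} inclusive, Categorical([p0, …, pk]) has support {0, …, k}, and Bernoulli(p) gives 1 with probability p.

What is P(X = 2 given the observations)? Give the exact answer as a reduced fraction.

Enumerate traces; 18 have nonzero weight after conditioning:
  (Y=2, Z=0, X=0) weight 1/54
  (Y=2, Z=0, X=2) weight 1/54
  (Y=2, Z=1, X=0) weight 1/27
  (Y=2, Z=1, X=2) weight 1/27
  (Y=2, Z=2, X=0) weight 1/36
  (Y=2, Z=2, X=2) weight 1/36
  (Y=3, Z=0, X=1) weight 1/40
  (Y=3, Z=0, X=3) weight 1/40
  … 10 more
Group by X:
  weight(X=0) = 1/6
  weight(X=1) = 1/12
  weight(X=2) = 1/6
  weight(X=3) = 1/12
Total weight = 1/6 + 1/12 + 1/6 + 1/12 = 1/2
P(X=0 | obs) = 1/6 / 1/2 = 1/3
P(X=1 | obs) = 1/12 / 1/2 = 1/6
P(X=2 | obs) = 1/6 / 1/2 = 1/3
P(X=3 | obs) = 1/12 / 1/2 = 1/6

P(X = 2 | obs) = 1/3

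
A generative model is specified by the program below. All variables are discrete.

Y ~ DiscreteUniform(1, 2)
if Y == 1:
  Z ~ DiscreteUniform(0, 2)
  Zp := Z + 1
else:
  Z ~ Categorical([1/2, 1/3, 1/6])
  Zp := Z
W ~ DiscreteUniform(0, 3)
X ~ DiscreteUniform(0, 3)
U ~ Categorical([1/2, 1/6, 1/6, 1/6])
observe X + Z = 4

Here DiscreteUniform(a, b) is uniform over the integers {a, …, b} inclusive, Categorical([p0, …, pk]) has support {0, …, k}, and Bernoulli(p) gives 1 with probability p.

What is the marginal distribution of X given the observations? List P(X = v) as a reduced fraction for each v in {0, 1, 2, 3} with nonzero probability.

P(X=2) = 3/7, P(X=3) = 4/7

Enumerate traces; 64 have nonzero weight after conditioning:
  (Y=1, Z=1, W=0, X=3, U=0) weight 1/192
  (Y=1, Z=1, W=0, X=3, U=1) weight 1/576
  (Y=1, Z=1, W=0, X=3, U=2) weight 1/576
  (Y=1, Z=1, W=0, X=3, U=3) weight 1/576
  (Y=1, Z=1, W=1, X=3, U=0) weight 1/192
  (Y=1, Z=1, W=1, X=3, U=1) weight 1/576
  (Y=1, Z=1, W=1, X=3, U=2) weight 1/576
  (Y=1, Z=1, W=1, X=3, U=3) weight 1/576
  (Y=1, Z=2, W=0, X=2, U=0) weight 1/192
  … 55 more
Group by X:
  weight(X=2) = 1/16
  weight(X=3) = 1/12
Total weight = 1/16 + 1/12 = 7/48
P(X=2 | obs) = 1/16 / 7/48 = 3/7
P(X=3 | obs) = 1/12 / 7/48 = 4/7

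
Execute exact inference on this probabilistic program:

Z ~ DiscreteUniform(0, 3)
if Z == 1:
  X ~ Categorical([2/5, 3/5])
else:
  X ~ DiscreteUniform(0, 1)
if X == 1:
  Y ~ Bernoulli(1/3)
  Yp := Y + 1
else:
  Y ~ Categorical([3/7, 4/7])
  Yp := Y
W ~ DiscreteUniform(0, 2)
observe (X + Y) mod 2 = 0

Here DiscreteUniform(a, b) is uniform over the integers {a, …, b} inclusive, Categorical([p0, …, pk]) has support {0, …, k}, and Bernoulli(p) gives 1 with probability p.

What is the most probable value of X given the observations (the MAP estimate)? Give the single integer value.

argmax_v P(X = v | obs) = 0

Enumerate traces; 24 have nonzero weight after conditioning:
  (Z=0, X=0, Y=0, W=0) weight 1/56
  (Z=0, X=0, Y=0, W=1) weight 1/56
  (Z=0, X=0, Y=0, W=2) weight 1/56
  (Z=0, X=1, Y=1, W=0) weight 1/72
  (Z=0, X=1, Y=1, W=1) weight 1/72
  (Z=0, X=1, Y=1, W=2) weight 1/72
  (Z=1, X=0, Y=0, W=0) weight 1/70
  (Z=1, X=0, Y=0, W=1) weight 1/70
  … 16 more
Group by X:
  weight(X=0) = 57/280
  weight(X=1) = 7/40
Total weight = 57/280 + 7/40 = 53/140
P(X=0 | obs) = 57/280 / 53/140 = 57/106
P(X=1 | obs) = 7/40 / 53/140 = 49/106
argmax = 0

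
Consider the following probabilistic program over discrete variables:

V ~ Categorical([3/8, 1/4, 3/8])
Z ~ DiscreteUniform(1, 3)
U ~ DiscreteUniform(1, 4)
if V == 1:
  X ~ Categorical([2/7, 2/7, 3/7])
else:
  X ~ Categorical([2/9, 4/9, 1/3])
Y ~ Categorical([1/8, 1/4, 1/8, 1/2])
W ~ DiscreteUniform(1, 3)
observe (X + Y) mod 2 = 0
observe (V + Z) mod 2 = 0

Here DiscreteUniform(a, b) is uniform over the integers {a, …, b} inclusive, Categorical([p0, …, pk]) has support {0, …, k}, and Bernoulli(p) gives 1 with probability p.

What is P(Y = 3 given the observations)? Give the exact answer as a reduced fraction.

Enumerate traces; 288 have nonzero weight after conditioning:
  (V=0, Z=2, U=1, X=0, Y=0, W=1) weight 1/3456
  (V=0, Z=2, U=1, X=0, Y=0, W=2) weight 1/3456
  (V=0, Z=2, U=1, X=0, Y=0, W=3) weight 1/3456
  (V=0, Z=2, U=1, X=0, Y=2, W=1) weight 1/3456
  (V=0, Z=2, U=1, X=0, Y=2, W=2) weight 1/3456
  (V=0, Z=2, U=1, X=0, Y=2, W=3) weight 1/3456
  (V=0, Z=2, U=1, X=1, Y=1, W=1) weight 1/864
  (V=0, Z=2, U=1, X=1, Y=1, W=2) weight 1/864
  (V=0, Z=2, U=1, X=1, Y=3, W=1) weight 1/432
  … 279 more
Group by Y:
  weight(Y=0) = 65/2016
  weight(Y=1) = 5/126
  weight(Y=2) = 65/2016
  weight(Y=3) = 5/63
Total weight = 65/2016 + 5/126 + 65/2016 + 5/63 = 185/1008
P(Y=0 | obs) = 65/2016 / 185/1008 = 13/74
P(Y=1 | obs) = 5/126 / 185/1008 = 8/37
P(Y=2 | obs) = 65/2016 / 185/1008 = 13/74
P(Y=3 | obs) = 5/63 / 185/1008 = 16/37

P(Y = 3 | obs) = 16/37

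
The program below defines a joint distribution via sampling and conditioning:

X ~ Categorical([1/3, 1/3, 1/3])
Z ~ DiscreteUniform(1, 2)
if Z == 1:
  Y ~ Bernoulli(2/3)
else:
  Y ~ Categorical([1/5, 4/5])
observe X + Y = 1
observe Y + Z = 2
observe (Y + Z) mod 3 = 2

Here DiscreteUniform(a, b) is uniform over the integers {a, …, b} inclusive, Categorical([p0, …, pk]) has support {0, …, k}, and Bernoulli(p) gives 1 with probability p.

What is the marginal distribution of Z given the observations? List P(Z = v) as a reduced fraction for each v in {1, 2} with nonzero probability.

P(Z=1) = 10/13, P(Z=2) = 3/13

Enumerate traces; 2 have nonzero weight after conditioning:
  (X=0, Z=1, Y=1) weight 1/9
  (X=1, Z=2, Y=0) weight 1/30
Group by Z:
  weight(Z=1) = 1/9
  weight(Z=2) = 1/30
Total weight = 1/9 + 1/30 = 13/90
P(Z=1 | obs) = 1/9 / 13/90 = 10/13
P(Z=2 | obs) = 1/30 / 13/90 = 3/13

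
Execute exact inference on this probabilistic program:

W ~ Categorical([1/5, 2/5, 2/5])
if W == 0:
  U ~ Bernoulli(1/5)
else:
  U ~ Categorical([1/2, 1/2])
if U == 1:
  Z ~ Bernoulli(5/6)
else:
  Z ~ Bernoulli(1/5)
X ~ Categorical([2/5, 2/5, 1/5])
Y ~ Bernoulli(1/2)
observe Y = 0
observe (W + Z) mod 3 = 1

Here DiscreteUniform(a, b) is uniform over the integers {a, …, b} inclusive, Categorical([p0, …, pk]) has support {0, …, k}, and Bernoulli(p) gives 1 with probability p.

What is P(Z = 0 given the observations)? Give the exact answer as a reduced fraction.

P(Z = 0 | obs) = 145/194

Enumerate traces; 12 have nonzero weight after conditioning:
  (W=0, U=0, Z=1, X=0, Y=0) weight 4/625
  (W=0, U=0, Z=1, X=1, Y=0) weight 4/625
  (W=0, U=0, Z=1, X=2, Y=0) weight 2/625
  (W=0, U=1, Z=1, X=0, Y=0) weight 1/150
  (W=0, U=1, Z=1, X=1, Y=0) weight 1/150
  (W=0, U=1, Z=1, X=2, Y=0) weight 1/300
  (W=1, U=0, Z=0, X=0, Y=0) weight 4/125
  (W=1, U=0, Z=0, X=1, Y=0) weight 4/125
  … 4 more
Group by Z:
  weight(Z=0) = 29/300
  weight(Z=1) = 49/1500
Total weight = 29/300 + 49/1500 = 97/750
P(Z=0 | obs) = 29/300 / 97/750 = 145/194
P(Z=1 | obs) = 49/1500 / 97/750 = 49/194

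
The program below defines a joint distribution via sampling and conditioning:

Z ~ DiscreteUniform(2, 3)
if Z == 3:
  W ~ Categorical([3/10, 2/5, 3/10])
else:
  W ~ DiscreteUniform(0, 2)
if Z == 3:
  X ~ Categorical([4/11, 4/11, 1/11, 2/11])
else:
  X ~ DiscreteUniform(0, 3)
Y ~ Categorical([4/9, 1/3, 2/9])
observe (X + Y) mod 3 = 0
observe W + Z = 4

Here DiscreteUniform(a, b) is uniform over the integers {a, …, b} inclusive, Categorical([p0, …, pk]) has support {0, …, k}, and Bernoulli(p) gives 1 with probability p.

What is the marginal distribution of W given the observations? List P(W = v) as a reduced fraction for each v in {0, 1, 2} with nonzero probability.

P(W=1) = 168/311, P(W=2) = 143/311

Enumerate traces; 8 have nonzero weight after conditioning:
  (Z=2, W=2, X=0, Y=0) weight 1/54
  (Z=2, W=2, X=1, Y=2) weight 1/108
  (Z=2, W=2, X=2, Y=1) weight 1/72
  (Z=2, W=2, X=3, Y=0) weight 1/54
  (Z=3, W=1, X=0, Y=0) weight 16/495
  (Z=3, W=1, X=1, Y=2) weight 8/495
  (Z=3, W=1, X=2, Y=1) weight 1/165
  (Z=3, W=1, X=3, Y=0) weight 8/495
Group by W:
  weight(W=1) = 7/99
  weight(W=2) = 13/216
Total weight = 7/99 + 13/216 = 311/2376
P(W=1 | obs) = 7/99 / 311/2376 = 168/311
P(W=2 | obs) = 13/216 / 311/2376 = 143/311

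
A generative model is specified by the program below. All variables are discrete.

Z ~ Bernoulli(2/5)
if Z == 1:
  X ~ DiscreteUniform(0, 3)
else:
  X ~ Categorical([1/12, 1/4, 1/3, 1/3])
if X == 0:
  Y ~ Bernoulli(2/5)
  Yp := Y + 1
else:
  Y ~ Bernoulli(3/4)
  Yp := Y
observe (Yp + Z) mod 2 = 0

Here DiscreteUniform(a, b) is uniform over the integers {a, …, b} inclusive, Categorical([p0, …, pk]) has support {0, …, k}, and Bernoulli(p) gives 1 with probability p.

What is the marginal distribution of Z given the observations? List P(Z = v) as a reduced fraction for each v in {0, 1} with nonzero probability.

Enumerate traces; 8 have nonzero weight after conditioning:
  (Z=0, X=0, Y=1) weight 1/50
  (Z=0, X=1, Y=0) weight 3/80
  (Z=0, X=2, Y=0) weight 1/20
  (Z=0, X=3, Y=0) weight 1/20
  (Z=1, X=0, Y=0) weight 3/50
  (Z=1, X=1, Y=1) weight 3/40
  (Z=1, X=2, Y=1) weight 3/40
  (Z=1, X=3, Y=1) weight 3/40
Group by Z:
  weight(Z=0) = 63/400
  weight(Z=1) = 57/200
Total weight = 63/400 + 57/200 = 177/400
P(Z=0 | obs) = 63/400 / 177/400 = 21/59
P(Z=1 | obs) = 57/200 / 177/400 = 38/59

P(Z=0) = 21/59, P(Z=1) = 38/59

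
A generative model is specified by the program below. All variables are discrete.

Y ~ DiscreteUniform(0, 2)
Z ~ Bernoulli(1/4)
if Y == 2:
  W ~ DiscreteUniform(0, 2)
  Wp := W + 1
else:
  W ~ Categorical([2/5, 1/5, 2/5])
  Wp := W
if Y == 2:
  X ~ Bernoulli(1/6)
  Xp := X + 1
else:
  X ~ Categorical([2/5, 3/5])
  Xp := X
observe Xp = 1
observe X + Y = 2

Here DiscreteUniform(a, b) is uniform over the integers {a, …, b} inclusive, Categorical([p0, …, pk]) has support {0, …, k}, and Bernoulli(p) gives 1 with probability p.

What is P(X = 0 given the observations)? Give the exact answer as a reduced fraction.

P(X = 0 | obs) = 25/43

Enumerate traces; 12 have nonzero weight after conditioning:
  (Y=1, Z=0, W=0, X=1) weight 3/50
  (Y=1, Z=0, W=1, X=1) weight 3/100
  (Y=1, Z=0, W=2, X=1) weight 3/50
  (Y=1, Z=1, W=0, X=1) weight 1/50
  (Y=1, Z=1, W=1, X=1) weight 1/100
  (Y=1, Z=1, W=2, X=1) weight 1/50
  (Y=2, Z=0, W=0, X=0) weight 5/72
  (Y=2, Z=0, W=1, X=0) weight 5/72
  … 4 more
Group by X:
  weight(X=0) = 5/18
  weight(X=1) = 1/5
Total weight = 5/18 + 1/5 = 43/90
P(X=0 | obs) = 5/18 / 43/90 = 25/43
P(X=1 | obs) = 1/5 / 43/90 = 18/43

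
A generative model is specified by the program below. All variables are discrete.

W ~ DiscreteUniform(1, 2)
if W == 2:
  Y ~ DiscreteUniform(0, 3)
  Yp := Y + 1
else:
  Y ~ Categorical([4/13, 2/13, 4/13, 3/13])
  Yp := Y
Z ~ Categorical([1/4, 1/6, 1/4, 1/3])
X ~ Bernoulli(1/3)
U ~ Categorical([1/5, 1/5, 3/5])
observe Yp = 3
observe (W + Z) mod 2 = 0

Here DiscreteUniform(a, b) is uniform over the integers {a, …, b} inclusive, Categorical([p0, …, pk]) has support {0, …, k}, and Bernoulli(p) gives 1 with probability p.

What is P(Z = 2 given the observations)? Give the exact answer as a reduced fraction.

P(Z = 2 | obs) = 13/50

Enumerate traces; 24 have nonzero weight after conditioning:
  (W=1, Y=3, Z=1, X=0, U=0) weight 1/390
  (W=1, Y=3, Z=1, X=0, U=1) weight 1/390
  (W=1, Y=3, Z=1, X=0, U=2) weight 1/130
  (W=1, Y=3, Z=1, X=1, U=0) weight 1/780
  (W=1, Y=3, Z=1, X=1, U=1) weight 1/780
  (W=1, Y=3, Z=1, X=1, U=2) weight 1/260
  (W=1, Y=3, Z=3, X=0, U=0) weight 1/195
  (W=1, Y=3, Z=3, X=0, U=1) weight 1/195
  (W=2, Y=2, Z=0, X=0, U=0) weight 1/240
  (W=2, Y=2, Z=2, X=0, U=0) weight 1/240
  … 14 more
Group by Z:
  weight(Z=0) = 1/32
  weight(Z=1) = 1/52
  weight(Z=2) = 1/32
  weight(Z=3) = 1/26
Total weight = 1/32 + 1/52 + 1/32 + 1/26 = 25/208
P(Z=0 | obs) = 1/32 / 25/208 = 13/50
P(Z=1 | obs) = 1/52 / 25/208 = 4/25
P(Z=2 | obs) = 1/32 / 25/208 = 13/50
P(Z=3 | obs) = 1/26 / 25/208 = 8/25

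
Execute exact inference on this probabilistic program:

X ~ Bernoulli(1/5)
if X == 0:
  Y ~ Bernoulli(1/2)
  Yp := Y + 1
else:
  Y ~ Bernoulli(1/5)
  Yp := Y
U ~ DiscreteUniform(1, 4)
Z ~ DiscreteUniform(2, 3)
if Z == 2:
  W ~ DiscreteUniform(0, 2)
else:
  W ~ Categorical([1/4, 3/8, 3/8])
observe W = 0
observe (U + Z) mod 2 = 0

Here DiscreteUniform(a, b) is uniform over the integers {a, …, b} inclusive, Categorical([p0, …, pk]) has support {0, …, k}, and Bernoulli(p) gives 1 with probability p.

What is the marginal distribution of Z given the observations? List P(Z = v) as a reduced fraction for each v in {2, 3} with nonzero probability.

P(Z=2) = 4/7, P(Z=3) = 3/7

Enumerate traces; 16 have nonzero weight after conditioning:
  (X=0, Y=0, U=1, Z=3, W=0) weight 1/80
  (X=0, Y=0, U=2, Z=2, W=0) weight 1/60
  (X=0, Y=0, U=3, Z=3, W=0) weight 1/80
  (X=0, Y=0, U=4, Z=2, W=0) weight 1/60
  (X=0, Y=1, U=1, Z=3, W=0) weight 1/80
  (X=0, Y=1, U=2, Z=2, W=0) weight 1/60
  (X=0, Y=1, U=3, Z=3, W=0) weight 1/80
  (X=0, Y=1, U=4, Z=2, W=0) weight 1/60
  … 8 more
Group by Z:
  weight(Z=2) = 1/12
  weight(Z=3) = 1/16
Total weight = 1/12 + 1/16 = 7/48
P(Z=2 | obs) = 1/12 / 7/48 = 4/7
P(Z=3 | obs) = 1/16 / 7/48 = 3/7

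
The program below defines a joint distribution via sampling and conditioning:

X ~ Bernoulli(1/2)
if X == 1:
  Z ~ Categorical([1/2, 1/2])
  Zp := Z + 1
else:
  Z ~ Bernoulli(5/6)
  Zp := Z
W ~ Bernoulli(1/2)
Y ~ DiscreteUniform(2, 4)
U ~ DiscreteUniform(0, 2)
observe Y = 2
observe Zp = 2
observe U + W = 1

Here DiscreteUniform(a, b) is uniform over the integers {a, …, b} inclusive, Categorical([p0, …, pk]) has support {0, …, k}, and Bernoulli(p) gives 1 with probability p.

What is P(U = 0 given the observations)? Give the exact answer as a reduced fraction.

P(U = 0 | obs) = 1/2

Enumerate traces; 2 have nonzero weight after conditioning:
  (X=1, Z=1, W=0, Y=2, U=1) weight 1/72
  (X=1, Z=1, W=1, Y=2, U=0) weight 1/72
Group by U:
  weight(U=0) = 1/72
  weight(U=1) = 1/72
Total weight = 1/72 + 1/72 = 1/36
P(U=0 | obs) = 1/72 / 1/36 = 1/2
P(U=1 | obs) = 1/72 / 1/36 = 1/2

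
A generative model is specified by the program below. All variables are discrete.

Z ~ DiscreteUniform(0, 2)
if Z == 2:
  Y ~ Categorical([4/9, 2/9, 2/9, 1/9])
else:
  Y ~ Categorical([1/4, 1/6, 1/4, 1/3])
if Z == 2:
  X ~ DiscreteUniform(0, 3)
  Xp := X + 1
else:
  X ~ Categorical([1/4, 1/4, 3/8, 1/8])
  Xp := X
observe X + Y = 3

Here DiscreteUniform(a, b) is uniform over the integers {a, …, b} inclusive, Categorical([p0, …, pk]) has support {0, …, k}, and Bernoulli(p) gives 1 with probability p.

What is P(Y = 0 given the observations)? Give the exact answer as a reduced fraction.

Enumerate traces; 12 have nonzero weight after conditioning:
  (Z=0, Y=0, X=3) weight 1/96
  (Z=0, Y=1, X=2) weight 1/48
  (Z=0, Y=2, X=1) weight 1/48
  (Z=0, Y=3, X=0) weight 1/36
  (Z=1, Y=0, X=3) weight 1/96
  (Z=1, Y=1, X=2) weight 1/48
  (Z=1, Y=2, X=1) weight 1/48
  (Z=1, Y=3, X=0) weight 1/36
  … 4 more
Group by Y:
  weight(Y=0) = 25/432
  weight(Y=1) = 13/216
  weight(Y=2) = 13/216
  weight(Y=3) = 7/108
Total weight = 25/432 + 13/216 + 13/216 + 7/108 = 35/144
P(Y=0 | obs) = 25/432 / 35/144 = 5/21
P(Y=1 | obs) = 13/216 / 35/144 = 26/105
P(Y=2 | obs) = 13/216 / 35/144 = 26/105
P(Y=3 | obs) = 7/108 / 35/144 = 4/15

P(Y = 0 | obs) = 5/21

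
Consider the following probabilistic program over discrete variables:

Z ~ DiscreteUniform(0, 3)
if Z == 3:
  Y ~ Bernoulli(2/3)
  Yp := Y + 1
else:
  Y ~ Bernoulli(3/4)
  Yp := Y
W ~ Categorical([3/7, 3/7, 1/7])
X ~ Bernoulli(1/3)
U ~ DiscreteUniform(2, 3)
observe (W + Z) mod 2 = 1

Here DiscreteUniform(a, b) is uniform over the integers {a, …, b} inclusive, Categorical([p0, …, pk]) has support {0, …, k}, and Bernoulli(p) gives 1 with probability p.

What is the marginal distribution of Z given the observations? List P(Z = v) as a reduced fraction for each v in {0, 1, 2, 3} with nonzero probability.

P(Z=0) = 3/14, P(Z=1) = 2/7, P(Z=2) = 3/14, P(Z=3) = 2/7

Enumerate traces; 48 have nonzero weight after conditioning:
  (Z=0, Y=0, W=1, X=0, U=2) weight 1/112
  (Z=0, Y=0, W=1, X=0, U=3) weight 1/112
  (Z=0, Y=0, W=1, X=1, U=2) weight 1/224
  (Z=0, Y=0, W=1, X=1, U=3) weight 1/224
  (Z=0, Y=1, W=1, X=0, U=2) weight 3/112
  (Z=0, Y=1, W=1, X=0, U=3) weight 3/112
  (Z=0, Y=1, W=1, X=1, U=2) weight 3/224
  (Z=0, Y=1, W=1, X=1, U=3) weight 3/224
  (Z=1, Y=0, W=0, X=0, U=2) weight 1/112
  (Z=2, Y=0, W=1, X=0, U=2) weight 1/112
  … 38 more
Group by Z:
  weight(Z=0) = 3/28
  weight(Z=1) = 1/7
  weight(Z=2) = 3/28
  weight(Z=3) = 1/7
Total weight = 3/28 + 1/7 + 3/28 + 1/7 = 1/2
P(Z=0 | obs) = 3/28 / 1/2 = 3/14
P(Z=1 | obs) = 1/7 / 1/2 = 2/7
P(Z=2 | obs) = 3/28 / 1/2 = 3/14
P(Z=3 | obs) = 1/7 / 1/2 = 2/7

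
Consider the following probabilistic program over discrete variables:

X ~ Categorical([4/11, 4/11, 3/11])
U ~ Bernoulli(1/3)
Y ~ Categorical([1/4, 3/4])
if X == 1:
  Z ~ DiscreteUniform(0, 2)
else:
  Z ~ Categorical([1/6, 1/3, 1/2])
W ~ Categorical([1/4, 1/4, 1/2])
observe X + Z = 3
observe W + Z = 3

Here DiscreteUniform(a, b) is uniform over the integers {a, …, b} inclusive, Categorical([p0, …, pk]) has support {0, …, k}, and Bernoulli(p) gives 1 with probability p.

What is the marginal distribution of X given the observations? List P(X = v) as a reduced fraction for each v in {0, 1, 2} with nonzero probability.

P(X=1) = 2/5, P(X=2) = 3/5

Enumerate traces; 8 have nonzero weight after conditioning:
  (X=1, U=0, Y=0, Z=2, W=1) weight 1/198
  (X=1, U=0, Y=1, Z=2, W=1) weight 1/66
  (X=1, U=1, Y=0, Z=2, W=1) weight 1/396
  (X=1, U=1, Y=1, Z=2, W=1) weight 1/132
  (X=2, U=0, Y=0, Z=1, W=2) weight 1/132
  (X=2, U=0, Y=1, Z=1, W=2) weight 1/44
  (X=2, U=1, Y=0, Z=1, W=2) weight 1/264
  (X=2, U=1, Y=1, Z=1, W=2) weight 1/88
Group by X:
  weight(X=1) = 1/33
  weight(X=2) = 1/22
Total weight = 1/33 + 1/22 = 5/66
P(X=1 | obs) = 1/33 / 5/66 = 2/5
P(X=2 | obs) = 1/22 / 5/66 = 3/5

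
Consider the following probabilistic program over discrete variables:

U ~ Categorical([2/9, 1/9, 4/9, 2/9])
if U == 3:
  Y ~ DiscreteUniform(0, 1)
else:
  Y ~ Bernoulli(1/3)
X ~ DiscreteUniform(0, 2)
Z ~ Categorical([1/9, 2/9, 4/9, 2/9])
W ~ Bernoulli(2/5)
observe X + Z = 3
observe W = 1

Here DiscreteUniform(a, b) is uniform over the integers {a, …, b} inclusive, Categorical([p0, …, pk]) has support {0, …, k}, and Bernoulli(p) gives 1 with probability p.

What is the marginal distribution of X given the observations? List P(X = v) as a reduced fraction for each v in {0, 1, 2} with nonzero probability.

Enumerate traces; 24 have nonzero weight after conditioning:
  (U=0, Y=0, X=0, Z=3, W=1) weight 16/3645
  (U=0, Y=0, X=1, Z=2, W=1) weight 32/3645
  (U=0, Y=0, X=2, Z=1, W=1) weight 16/3645
  (U=0, Y=1, X=0, Z=3, W=1) weight 8/3645
  (U=0, Y=1, X=1, Z=2, W=1) weight 16/3645
  (U=0, Y=1, X=2, Z=1, W=1) weight 8/3645
  (U=1, Y=0, X=0, Z=3, W=1) weight 8/3645
  (U=1, Y=0, X=1, Z=2, W=1) weight 16/3645
  … 16 more
Group by X:
  weight(X=0) = 4/135
  weight(X=1) = 8/135
  weight(X=2) = 4/135
Total weight = 4/135 + 8/135 + 4/135 = 16/135
P(X=0 | obs) = 4/135 / 16/135 = 1/4
P(X=1 | obs) = 8/135 / 16/135 = 1/2
P(X=2 | obs) = 4/135 / 16/135 = 1/4

P(X=0) = 1/4, P(X=1) = 1/2, P(X=2) = 1/4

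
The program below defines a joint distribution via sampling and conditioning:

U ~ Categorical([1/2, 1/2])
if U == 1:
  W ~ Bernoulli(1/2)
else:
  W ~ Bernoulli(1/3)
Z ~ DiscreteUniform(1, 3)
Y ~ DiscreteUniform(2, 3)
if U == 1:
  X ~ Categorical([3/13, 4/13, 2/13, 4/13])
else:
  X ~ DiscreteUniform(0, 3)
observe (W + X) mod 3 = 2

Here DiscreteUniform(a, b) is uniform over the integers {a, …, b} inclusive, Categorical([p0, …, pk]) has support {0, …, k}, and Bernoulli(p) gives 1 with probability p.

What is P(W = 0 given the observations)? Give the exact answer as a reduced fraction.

P(W = 0 | obs) = 38/75

Enumerate traces; 24 have nonzero weight after conditioning:
  (U=0, W=0, Z=1, Y=2, X=2) weight 1/72
  (U=0, W=0, Z=1, Y=3, X=2) weight 1/72
  (U=0, W=0, Z=2, Y=2, X=2) weight 1/72
  (U=0, W=0, Z=2, Y=3, X=2) weight 1/72
  (U=0, W=0, Z=3, Y=2, X=2) weight 1/72
  (U=0, W=0, Z=3, Y=3, X=2) weight 1/72
  (U=0, W=1, Z=1, Y=2, X=1) weight 1/144
  (U=0, W=1, Z=1, Y=3, X=1) weight 1/144
  … 16 more
Group by W:
  weight(W=0) = 19/156
  weight(W=1) = 37/312
Total weight = 19/156 + 37/312 = 25/104
P(W=0 | obs) = 19/156 / 25/104 = 38/75
P(W=1 | obs) = 37/312 / 25/104 = 37/75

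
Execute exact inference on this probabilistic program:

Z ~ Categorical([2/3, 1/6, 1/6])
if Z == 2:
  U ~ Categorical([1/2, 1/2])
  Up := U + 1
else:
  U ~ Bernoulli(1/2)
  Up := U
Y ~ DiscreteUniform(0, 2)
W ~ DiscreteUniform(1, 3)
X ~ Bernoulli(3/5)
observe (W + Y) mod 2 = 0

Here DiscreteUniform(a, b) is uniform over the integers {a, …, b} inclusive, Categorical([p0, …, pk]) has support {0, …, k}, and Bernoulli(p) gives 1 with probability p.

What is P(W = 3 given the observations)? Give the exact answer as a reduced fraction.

P(W = 3 | obs) = 1/4

Enumerate traces; 48 have nonzero weight after conditioning:
  (Z=0, U=0, Y=0, W=2, X=0) weight 2/135
  (Z=0, U=0, Y=0, W=2, X=1) weight 1/45
  (Z=0, U=0, Y=1, W=1, X=0) weight 2/135
  (Z=0, U=0, Y=1, W=1, X=1) weight 1/45
  (Z=0, U=0, Y=1, W=3, X=0) weight 2/135
  (Z=0, U=0, Y=1, W=3, X=1) weight 1/45
  (Z=0, U=0, Y=2, W=2, X=0) weight 2/135
  (Z=0, U=0, Y=2, W=2, X=1) weight 1/45
  … 40 more
Group by W:
  weight(W=1) = 1/9
  weight(W=2) = 2/9
  weight(W=3) = 1/9
Total weight = 1/9 + 2/9 + 1/9 = 4/9
P(W=1 | obs) = 1/9 / 4/9 = 1/4
P(W=2 | obs) = 2/9 / 4/9 = 1/2
P(W=3 | obs) = 1/9 / 4/9 = 1/4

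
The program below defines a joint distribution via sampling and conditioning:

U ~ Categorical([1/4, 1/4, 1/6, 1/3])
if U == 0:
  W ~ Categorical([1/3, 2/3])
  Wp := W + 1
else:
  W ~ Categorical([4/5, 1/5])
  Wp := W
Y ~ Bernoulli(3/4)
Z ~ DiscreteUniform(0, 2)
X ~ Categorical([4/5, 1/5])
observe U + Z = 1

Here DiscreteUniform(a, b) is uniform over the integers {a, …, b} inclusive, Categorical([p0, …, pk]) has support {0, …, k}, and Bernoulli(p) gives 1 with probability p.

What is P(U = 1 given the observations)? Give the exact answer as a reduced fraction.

Enumerate traces; 16 have nonzero weight after conditioning:
  (U=0, W=0, Y=0, Z=1, X=0) weight 1/180
  (U=0, W=0, Y=0, Z=1, X=1) weight 1/720
  (U=0, W=0, Y=1, Z=1, X=0) weight 1/60
  (U=0, W=0, Y=1, Z=1, X=1) weight 1/240
  (U=0, W=1, Y=0, Z=1, X=0) weight 1/90
  (U=0, W=1, Y=0, Z=1, X=1) weight 1/360
  (U=0, W=1, Y=1, Z=1, X=0) weight 1/30
  (U=0, W=1, Y=1, Z=1, X=1) weight 1/120
  (U=1, W=0, Y=0, Z=0, X=0) weight 1/75
  … 7 more
Group by U:
  weight(U=0) = 1/12
  weight(U=1) = 1/12
Total weight = 1/12 + 1/12 = 1/6
P(U=0 | obs) = 1/12 / 1/6 = 1/2
P(U=1 | obs) = 1/12 / 1/6 = 1/2

P(U = 1 | obs) = 1/2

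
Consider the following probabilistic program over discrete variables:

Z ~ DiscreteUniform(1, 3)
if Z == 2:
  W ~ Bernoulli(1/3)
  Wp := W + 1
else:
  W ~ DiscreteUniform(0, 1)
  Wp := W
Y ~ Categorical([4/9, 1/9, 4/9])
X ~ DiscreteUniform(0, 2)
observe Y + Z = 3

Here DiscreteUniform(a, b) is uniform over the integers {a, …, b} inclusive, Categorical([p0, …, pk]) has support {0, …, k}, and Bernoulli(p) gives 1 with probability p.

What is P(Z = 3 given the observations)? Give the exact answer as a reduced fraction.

P(Z = 3 | obs) = 4/9

Enumerate traces; 18 have nonzero weight after conditioning:
  (Z=1, W=0, Y=2, X=0) weight 2/81
  (Z=1, W=0, Y=2, X=1) weight 2/81
  (Z=1, W=0, Y=2, X=2) weight 2/81
  (Z=1, W=1, Y=2, X=0) weight 2/81
  (Z=1, W=1, Y=2, X=1) weight 2/81
  (Z=1, W=1, Y=2, X=2) weight 2/81
  (Z=2, W=0, Y=1, X=0) weight 2/243
  (Z=2, W=0, Y=1, X=1) weight 2/243
  (Z=3, W=0, Y=0, X=0) weight 2/81
  … 9 more
Group by Z:
  weight(Z=1) = 4/27
  weight(Z=2) = 1/27
  weight(Z=3) = 4/27
Total weight = 4/27 + 1/27 + 4/27 = 1/3
P(Z=1 | obs) = 4/27 / 1/3 = 4/9
P(Z=2 | obs) = 1/27 / 1/3 = 1/9
P(Z=3 | obs) = 4/27 / 1/3 = 4/9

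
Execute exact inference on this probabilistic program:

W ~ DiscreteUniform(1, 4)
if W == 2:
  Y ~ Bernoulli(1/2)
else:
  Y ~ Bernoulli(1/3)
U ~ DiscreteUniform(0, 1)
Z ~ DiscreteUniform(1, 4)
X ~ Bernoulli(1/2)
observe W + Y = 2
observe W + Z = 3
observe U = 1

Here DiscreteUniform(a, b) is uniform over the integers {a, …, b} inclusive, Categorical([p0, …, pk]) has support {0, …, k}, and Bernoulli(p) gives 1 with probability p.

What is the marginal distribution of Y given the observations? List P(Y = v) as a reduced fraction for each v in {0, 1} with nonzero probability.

P(Y=0) = 3/5, P(Y=1) = 2/5

Enumerate traces; 4 have nonzero weight after conditioning:
  (W=1, Y=1, U=1, Z=2, X=0) weight 1/192
  (W=1, Y=1, U=1, Z=2, X=1) weight 1/192
  (W=2, Y=0, U=1, Z=1, X=0) weight 1/128
  (W=2, Y=0, U=1, Z=1, X=1) weight 1/128
Group by Y:
  weight(Y=0) = 1/64
  weight(Y=1) = 1/96
Total weight = 1/64 + 1/96 = 5/192
P(Y=0 | obs) = 1/64 / 5/192 = 3/5
P(Y=1 | obs) = 1/96 / 5/192 = 2/5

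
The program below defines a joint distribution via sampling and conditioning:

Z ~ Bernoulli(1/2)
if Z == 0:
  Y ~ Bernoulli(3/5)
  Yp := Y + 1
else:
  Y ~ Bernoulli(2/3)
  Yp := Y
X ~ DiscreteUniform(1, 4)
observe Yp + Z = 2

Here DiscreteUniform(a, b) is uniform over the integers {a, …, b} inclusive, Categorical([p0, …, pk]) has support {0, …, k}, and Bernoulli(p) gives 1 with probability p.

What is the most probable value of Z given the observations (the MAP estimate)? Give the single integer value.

Enumerate traces; 8 have nonzero weight after conditioning:
  (Z=0, Y=1, X=1) weight 3/40
  (Z=0, Y=1, X=2) weight 3/40
  (Z=0, Y=1, X=3) weight 3/40
  (Z=0, Y=1, X=4) weight 3/40
  (Z=1, Y=1, X=1) weight 1/12
  (Z=1, Y=1, X=2) weight 1/12
  (Z=1, Y=1, X=3) weight 1/12
  (Z=1, Y=1, X=4) weight 1/12
Group by Z:
  weight(Z=0) = 3/10
  weight(Z=1) = 1/3
Total weight = 3/10 + 1/3 = 19/30
P(Z=0 | obs) = 3/10 / 19/30 = 9/19
P(Z=1 | obs) = 1/3 / 19/30 = 10/19
argmax = 1

argmax_v P(Z = v | obs) = 1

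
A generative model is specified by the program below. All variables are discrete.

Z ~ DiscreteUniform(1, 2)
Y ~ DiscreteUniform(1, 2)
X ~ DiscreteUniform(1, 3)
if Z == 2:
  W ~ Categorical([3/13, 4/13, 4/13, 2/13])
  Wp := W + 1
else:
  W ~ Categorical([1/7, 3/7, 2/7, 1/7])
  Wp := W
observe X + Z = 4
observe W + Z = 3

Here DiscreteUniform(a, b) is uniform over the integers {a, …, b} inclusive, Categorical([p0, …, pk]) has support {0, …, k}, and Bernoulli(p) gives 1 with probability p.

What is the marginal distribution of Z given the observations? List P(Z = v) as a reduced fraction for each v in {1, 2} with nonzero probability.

Enumerate traces; 4 have nonzero weight after conditioning:
  (Z=1, Y=1, X=3, W=2) weight 1/42
  (Z=1, Y=2, X=3, W=2) weight 1/42
  (Z=2, Y=1, X=2, W=1) weight 1/39
  (Z=2, Y=2, X=2, W=1) weight 1/39
Group by Z:
  weight(Z=1) = 1/21
  weight(Z=2) = 2/39
Total weight = 1/21 + 2/39 = 9/91
P(Z=1 | obs) = 1/21 / 9/91 = 13/27
P(Z=2 | obs) = 2/39 / 9/91 = 14/27

P(Z=1) = 13/27, P(Z=2) = 14/27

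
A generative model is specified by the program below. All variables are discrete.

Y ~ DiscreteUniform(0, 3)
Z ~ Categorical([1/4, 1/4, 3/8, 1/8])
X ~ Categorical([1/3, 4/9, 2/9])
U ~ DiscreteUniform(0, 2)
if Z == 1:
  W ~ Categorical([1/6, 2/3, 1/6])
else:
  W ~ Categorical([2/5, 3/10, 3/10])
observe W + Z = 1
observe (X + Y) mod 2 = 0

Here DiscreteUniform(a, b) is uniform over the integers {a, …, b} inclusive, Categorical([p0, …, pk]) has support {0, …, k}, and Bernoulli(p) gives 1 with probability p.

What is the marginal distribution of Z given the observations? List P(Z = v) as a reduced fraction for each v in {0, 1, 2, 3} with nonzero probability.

P(Z=0) = 9/14, P(Z=1) = 5/14

Enumerate traces; 36 have nonzero weight after conditioning:
  (Y=0, Z=0, X=0, U=0, W=1) weight 1/480
  (Y=0, Z=0, X=0, U=1, W=1) weight 1/480
  (Y=0, Z=0, X=0, U=2, W=1) weight 1/480
  (Y=0, Z=0, X=2, U=0, W=1) weight 1/720
  (Y=0, Z=0, X=2, U=1, W=1) weight 1/720
  (Y=0, Z=0, X=2, U=2, W=1) weight 1/720
  (Y=0, Z=1, X=0, U=0, W=0) weight 1/864
  (Y=0, Z=1, X=0, U=1, W=0) weight 1/864
  … 28 more
Group by Z:
  weight(Z=0) = 3/80
  weight(Z=1) = 1/48
Total weight = 3/80 + 1/48 = 7/120
P(Z=0 | obs) = 3/80 / 7/120 = 9/14
P(Z=1 | obs) = 1/48 / 7/120 = 5/14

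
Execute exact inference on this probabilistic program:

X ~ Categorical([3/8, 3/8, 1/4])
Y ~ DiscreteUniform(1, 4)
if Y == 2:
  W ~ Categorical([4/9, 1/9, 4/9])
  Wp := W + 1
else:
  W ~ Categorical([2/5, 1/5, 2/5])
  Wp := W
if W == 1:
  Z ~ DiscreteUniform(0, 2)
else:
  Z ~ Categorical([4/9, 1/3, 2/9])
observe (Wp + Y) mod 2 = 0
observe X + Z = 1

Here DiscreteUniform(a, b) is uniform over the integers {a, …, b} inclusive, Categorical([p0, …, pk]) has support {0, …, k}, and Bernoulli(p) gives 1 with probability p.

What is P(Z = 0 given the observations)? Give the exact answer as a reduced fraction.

P(Z = 0 | obs) = 71/130

Enumerate traces; 10 have nonzero weight after conditioning:
  (X=0, Y=1, W=1, Z=1) weight 1/160
  (X=0, Y=2, W=1, Z=1) weight 1/288
  (X=0, Y=3, W=1, Z=1) weight 1/160
  (X=0, Y=4, W=0, Z=1) weight 1/80
  (X=0, Y=4, W=2, Z=1) weight 1/80
  (X=1, Y=1, W=1, Z=0) weight 1/160
  (X=1, Y=2, W=1, Z=0) weight 1/288
  (X=1, Y=3, W=1, Z=0) weight 1/160
  … 2 more
Group by Z:
  weight(Z=0) = 71/1440
  weight(Z=1) = 59/1440
Total weight = 71/1440 + 59/1440 = 13/144
P(Z=0 | obs) = 71/1440 / 13/144 = 71/130
P(Z=1 | obs) = 59/1440 / 13/144 = 59/130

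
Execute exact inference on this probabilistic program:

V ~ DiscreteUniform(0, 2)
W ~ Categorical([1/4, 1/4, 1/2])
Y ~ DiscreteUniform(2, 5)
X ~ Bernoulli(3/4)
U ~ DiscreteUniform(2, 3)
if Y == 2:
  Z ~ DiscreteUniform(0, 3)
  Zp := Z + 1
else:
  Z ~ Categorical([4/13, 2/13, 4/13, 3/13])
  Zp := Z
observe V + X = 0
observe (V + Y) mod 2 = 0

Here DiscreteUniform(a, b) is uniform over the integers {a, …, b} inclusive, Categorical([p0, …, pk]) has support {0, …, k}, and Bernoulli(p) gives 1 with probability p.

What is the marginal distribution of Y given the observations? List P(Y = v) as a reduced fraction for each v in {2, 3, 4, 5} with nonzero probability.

P(Y=2) = 1/2, P(Y=4) = 1/2

Enumerate traces; 48 have nonzero weight after conditioning:
  (V=0, W=0, Y=2, X=0, U=2, Z=0) weight 1/1536
  (V=0, W=0, Y=2, X=0, U=2, Z=1) weight 1/1536
  (V=0, W=0, Y=2, X=0, U=2, Z=2) weight 1/1536
  (V=0, W=0, Y=2, X=0, U=2, Z=3) weight 1/1536
  (V=0, W=0, Y=2, X=0, U=3, Z=0) weight 1/1536
  (V=0, W=0, Y=2, X=0, U=3, Z=1) weight 1/1536
  (V=0, W=0, Y=2, X=0, U=3, Z=2) weight 1/1536
  (V=0, W=0, Y=2, X=0, U=3, Z=3) weight 1/1536
  (V=0, W=0, Y=4, X=0, U=2, Z=0) weight 1/1248
  … 39 more
Group by Y:
  weight(Y=2) = 1/48
  weight(Y=4) = 1/48
Total weight = 1/48 + 1/48 = 1/24
P(Y=2 | obs) = 1/48 / 1/24 = 1/2
P(Y=4 | obs) = 1/48 / 1/24 = 1/2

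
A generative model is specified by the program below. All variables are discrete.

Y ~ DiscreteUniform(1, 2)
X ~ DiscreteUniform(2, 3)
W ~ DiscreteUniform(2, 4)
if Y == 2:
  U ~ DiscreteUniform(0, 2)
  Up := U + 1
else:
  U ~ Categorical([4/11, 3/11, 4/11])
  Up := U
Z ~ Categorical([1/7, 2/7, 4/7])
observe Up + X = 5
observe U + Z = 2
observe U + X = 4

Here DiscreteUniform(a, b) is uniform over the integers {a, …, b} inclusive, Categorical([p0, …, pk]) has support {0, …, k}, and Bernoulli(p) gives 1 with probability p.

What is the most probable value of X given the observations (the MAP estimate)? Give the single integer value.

argmax_v P(X = v | obs) = 3

Enumerate traces; 6 have nonzero weight after conditioning:
  (Y=2, X=2, W=2, U=2, Z=0) weight 1/252
  (Y=2, X=2, W=3, U=2, Z=0) weight 1/252
  (Y=2, X=2, W=4, U=2, Z=0) weight 1/252
  (Y=2, X=3, W=2, U=1, Z=1) weight 1/126
  (Y=2, X=3, W=3, U=1, Z=1) weight 1/126
  (Y=2, X=3, W=4, U=1, Z=1) weight 1/126
Group by X:
  weight(X=2) = 1/84
  weight(X=3) = 1/42
Total weight = 1/84 + 1/42 = 1/28
P(X=2 | obs) = 1/84 / 1/28 = 1/3
P(X=3 | obs) = 1/42 / 1/28 = 2/3
argmax = 3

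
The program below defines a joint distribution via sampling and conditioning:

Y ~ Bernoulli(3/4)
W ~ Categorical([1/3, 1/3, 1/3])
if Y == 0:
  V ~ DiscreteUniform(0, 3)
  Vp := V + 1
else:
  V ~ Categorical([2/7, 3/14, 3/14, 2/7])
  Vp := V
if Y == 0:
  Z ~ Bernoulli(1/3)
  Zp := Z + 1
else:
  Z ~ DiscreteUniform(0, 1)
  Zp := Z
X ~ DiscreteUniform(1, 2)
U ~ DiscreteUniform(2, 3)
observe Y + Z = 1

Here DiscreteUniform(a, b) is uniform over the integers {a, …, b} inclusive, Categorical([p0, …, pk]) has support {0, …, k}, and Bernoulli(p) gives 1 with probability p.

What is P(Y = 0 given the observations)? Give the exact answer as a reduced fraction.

P(Y = 0 | obs) = 2/11

Enumerate traces; 96 have nonzero weight after conditioning:
  (Y=0, W=0, V=0, Z=1, X=1, U=2) weight 1/576
  (Y=0, W=0, V=0, Z=1, X=1, U=3) weight 1/576
  (Y=0, W=0, V=0, Z=1, X=2, U=2) weight 1/576
  (Y=0, W=0, V=0, Z=1, X=2, U=3) weight 1/576
  (Y=0, W=0, V=1, Z=1, X=1, U=2) weight 1/576
  (Y=0, W=0, V=1, Z=1, X=1, U=3) weight 1/576
  (Y=0, W=0, V=1, Z=1, X=2, U=2) weight 1/576
  (Y=0, W=0, V=1, Z=1, X=2, U=3) weight 1/576
  (Y=1, W=0, V=0, Z=0, X=1, U=2) weight 1/112
  … 87 more
Group by Y:
  weight(Y=0) = 1/12
  weight(Y=1) = 3/8
Total weight = 1/12 + 3/8 = 11/24
P(Y=0 | obs) = 1/12 / 11/24 = 2/11
P(Y=1 | obs) = 3/8 / 11/24 = 9/11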